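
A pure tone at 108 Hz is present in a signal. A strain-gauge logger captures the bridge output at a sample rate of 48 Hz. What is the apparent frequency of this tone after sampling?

108 Hz mod fs = 12 Hz.
12 Hz ≤ fs/2 = 24 Hz, appears at 12 Hz.

12 Hz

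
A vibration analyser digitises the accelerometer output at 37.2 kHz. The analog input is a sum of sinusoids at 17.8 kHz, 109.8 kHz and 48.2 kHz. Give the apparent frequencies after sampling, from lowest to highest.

fs/2 = 18.6 kHz.
17.8 kHz ≤ fs/2 = 18.6 kHz, passes unchanged.
109.8 kHz mod fs = 35.4 kHz.
35.4 kHz > fs/2 = 18.6 kHz, folds to fs − 35.4 kHz = 1.8 kHz.
48.2 kHz mod fs = 11 kHz.
11 kHz ≤ fs/2 = 18.6 kHz, appears at 11 kHz.
Distinct values: {1.8 kHz, 11 kHz, 17.8 kHz}.

1.8 kHz, 11 kHz, 17.8 kHz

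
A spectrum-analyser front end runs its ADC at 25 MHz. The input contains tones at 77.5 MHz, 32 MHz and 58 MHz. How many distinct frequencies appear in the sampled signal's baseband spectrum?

3

fs/2 = 12.5 MHz.
77.5 MHz mod fs = 2.5 MHz.
2.5 MHz ≤ fs/2 = 12.5 MHz, appears at 2.5 MHz.
32 MHz mod fs = 7 MHz.
7 MHz ≤ fs/2 = 12.5 MHz, appears at 7 MHz.
58 MHz mod fs = 8 MHz.
8 MHz ≤ fs/2 = 12.5 MHz, appears at 8 MHz.
Distinct values: {2.5 MHz, 7 MHz, 8 MHz} → 3.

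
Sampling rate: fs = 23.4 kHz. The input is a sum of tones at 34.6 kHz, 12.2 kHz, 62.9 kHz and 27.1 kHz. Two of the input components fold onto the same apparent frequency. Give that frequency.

11.2 kHz

fs/2 = 11.7 kHz.
34.6 kHz mod fs = 11.2 kHz.
11.2 kHz ≤ fs/2 = 11.7 kHz, appears at 11.2 kHz.
12.2 kHz > fs/2 = 11.7 kHz, folds to fs − 12.2 kHz = 11.2 kHz.
62.9 kHz mod fs = 16.1 kHz.
16.1 kHz > fs/2 = 11.7 kHz, folds to fs − 16.1 kHz = 7.3 kHz.
27.1 kHz mod fs = 3.7 kHz.
3.7 kHz ≤ fs/2 = 11.7 kHz, appears at 3.7 kHz.
12.2 kHz and 34.6 kHz both map to 11.2 kHz.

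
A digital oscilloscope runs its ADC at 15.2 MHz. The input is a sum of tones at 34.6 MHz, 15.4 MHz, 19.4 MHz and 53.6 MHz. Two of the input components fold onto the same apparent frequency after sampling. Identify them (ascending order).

fs/2 = 7.6 MHz.
34.6 MHz mod fs = 4.2 MHz.
4.2 MHz ≤ fs/2 = 7.6 MHz, appears at 4.2 MHz.
15.4 MHz mod fs = 0.2 MHz.
0.2 MHz ≤ fs/2 = 7.6 MHz, appears at 0.2 MHz.
19.4 MHz mod fs = 4.2 MHz.
4.2 MHz ≤ fs/2 = 7.6 MHz, appears at 4.2 MHz.
53.6 MHz mod fs = 8 MHz.
8 MHz > fs/2 = 7.6 MHz, folds to fs − 8 MHz = 7.2 MHz.
19.4 MHz and 34.6 MHz both map to 4.2 MHz.

19.4 MHz, 34.6 MHz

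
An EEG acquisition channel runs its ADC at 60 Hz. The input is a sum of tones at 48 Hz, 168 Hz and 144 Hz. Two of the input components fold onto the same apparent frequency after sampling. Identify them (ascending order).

fs/2 = 30 Hz.
48 Hz > fs/2 = 30 Hz, folds to fs − 48 Hz = 12 Hz.
168 Hz mod fs = 48 Hz.
48 Hz > fs/2 = 30 Hz, folds to fs − 48 Hz = 12 Hz.
144 Hz mod fs = 24 Hz.
24 Hz ≤ fs/2 = 30 Hz, appears at 24 Hz.
48 Hz and 168 Hz both map to 12 Hz.

48 Hz, 168 Hz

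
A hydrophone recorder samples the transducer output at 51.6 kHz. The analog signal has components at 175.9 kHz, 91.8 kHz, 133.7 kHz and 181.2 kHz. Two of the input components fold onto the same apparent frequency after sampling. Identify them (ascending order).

fs/2 = 25.8 kHz.
175.9 kHz mod fs = 21.1 kHz.
21.1 kHz ≤ fs/2 = 25.8 kHz, appears at 21.1 kHz.
91.8 kHz mod fs = 40.2 kHz.
40.2 kHz > fs/2 = 25.8 kHz, folds to fs − 40.2 kHz = 11.4 kHz.
133.7 kHz mod fs = 30.5 kHz.
30.5 kHz > fs/2 = 25.8 kHz, folds to fs − 30.5 kHz = 21.1 kHz.
181.2 kHz mod fs = 26.4 kHz.
26.4 kHz > fs/2 = 25.8 kHz, folds to fs − 26.4 kHz = 25.2 kHz.
133.7 kHz and 175.9 kHz both map to 21.1 kHz.

133.7 kHz, 175.9 kHz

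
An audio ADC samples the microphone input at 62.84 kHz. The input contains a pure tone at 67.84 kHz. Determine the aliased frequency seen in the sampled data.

67.84 kHz mod fs = 5 kHz.
5 kHz ≤ fs/2 = 31.42 kHz, appears at 5 kHz.

5 kHz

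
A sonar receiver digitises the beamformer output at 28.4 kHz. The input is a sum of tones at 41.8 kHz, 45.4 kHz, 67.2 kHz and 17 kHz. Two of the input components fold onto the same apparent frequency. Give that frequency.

11.4 kHz

fs/2 = 14.2 kHz.
41.8 kHz mod fs = 13.4 kHz.
13.4 kHz ≤ fs/2 = 14.2 kHz, appears at 13.4 kHz.
45.4 kHz mod fs = 17 kHz.
17 kHz > fs/2 = 14.2 kHz, folds to fs − 17 kHz = 11.4 kHz.
67.2 kHz mod fs = 10.4 kHz.
10.4 kHz ≤ fs/2 = 14.2 kHz, appears at 10.4 kHz.
17 kHz > fs/2 = 14.2 kHz, folds to fs − 17 kHz = 11.4 kHz.
17 kHz and 45.4 kHz both map to 11.4 kHz.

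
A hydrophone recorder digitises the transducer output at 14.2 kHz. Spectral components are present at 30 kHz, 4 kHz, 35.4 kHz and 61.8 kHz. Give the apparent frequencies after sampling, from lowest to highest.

1.6 kHz, 4 kHz, 5 kHz, 7 kHz

fs/2 = 7.1 kHz.
30 kHz mod fs = 1.6 kHz.
1.6 kHz ≤ fs/2 = 7.1 kHz, appears at 1.6 kHz.
4 kHz ≤ fs/2 = 7.1 kHz, passes unchanged.
35.4 kHz mod fs = 7 kHz.
7 kHz ≤ fs/2 = 7.1 kHz, appears at 7 kHz.
61.8 kHz mod fs = 5 kHz.
5 kHz ≤ fs/2 = 7.1 kHz, appears at 5 kHz.
Distinct values: {1.6 kHz, 4 kHz, 5 kHz, 7 kHz}.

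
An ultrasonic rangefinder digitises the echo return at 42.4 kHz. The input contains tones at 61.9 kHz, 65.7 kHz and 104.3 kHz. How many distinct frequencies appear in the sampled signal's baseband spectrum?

2

fs/2 = 21.2 kHz.
61.9 kHz mod fs = 19.5 kHz.
19.5 kHz ≤ fs/2 = 21.2 kHz, appears at 19.5 kHz.
65.7 kHz mod fs = 23.3 kHz.
23.3 kHz > fs/2 = 21.2 kHz, folds to fs − 23.3 kHz = 19.1 kHz.
104.3 kHz mod fs = 19.5 kHz.
19.5 kHz ≤ fs/2 = 21.2 kHz, appears at 19.5 kHz.
Distinct values: {19.1 kHz, 19.5 kHz} → 2.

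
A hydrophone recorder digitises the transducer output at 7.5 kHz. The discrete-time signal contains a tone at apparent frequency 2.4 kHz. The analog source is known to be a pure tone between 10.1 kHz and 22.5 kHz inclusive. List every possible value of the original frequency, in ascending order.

Frequencies that alias to 2.4 kHz are k·fs ± 2.4 kHz for integer k ≥ 0.
k=0: 2.4 kHz.
k=1: 5.1 kHz, 9.9 kHz.
k=2: 12.6 kHz, 17.4 kHz.
k=3: 20.1 kHz, 24.9 kHz.
k=4: 27.6 kHz, 32.4 kHz.
Within [10.1 kHz, 22.5 kHz]: 12.6 kHz, 17.4 kHz, 20.1 kHz.

12.6 kHz, 17.4 kHz, 20.1 kHz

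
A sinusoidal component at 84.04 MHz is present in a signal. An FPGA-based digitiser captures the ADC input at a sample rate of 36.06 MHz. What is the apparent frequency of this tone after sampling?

84.04 MHz mod fs = 11.92 MHz.
11.92 MHz ≤ fs/2 = 18.03 MHz, appears at 11.92 MHz.

11.92 MHz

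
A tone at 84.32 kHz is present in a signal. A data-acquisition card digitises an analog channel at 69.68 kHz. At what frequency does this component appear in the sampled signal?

14.64 kHz

84.32 kHz mod fs = 14.64 kHz.
14.64 kHz ≤ fs/2 = 34.84 kHz, appears at 14.64 kHz.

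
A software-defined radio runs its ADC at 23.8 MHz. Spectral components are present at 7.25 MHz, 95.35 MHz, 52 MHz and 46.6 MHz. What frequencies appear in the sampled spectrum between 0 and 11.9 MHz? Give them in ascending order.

fs/2 = 11.9 MHz.
7.25 MHz ≤ fs/2 = 11.9 MHz, passes unchanged.
95.35 MHz mod fs = 0.15 MHz.
0.15 MHz ≤ fs/2 = 11.9 MHz, appears at 0.15 MHz.
52 MHz mod fs = 4.4 MHz.
4.4 MHz ≤ fs/2 = 11.9 MHz, appears at 4.4 MHz.
46.6 MHz mod fs = 22.8 MHz.
22.8 MHz > fs/2 = 11.9 MHz, folds to fs − 22.8 MHz = 1 MHz.
Distinct values: {0.15 MHz, 1 MHz, 4.4 MHz, 7.25 MHz}.

0.15 MHz, 1 MHz, 4.4 MHz, 7.25 MHz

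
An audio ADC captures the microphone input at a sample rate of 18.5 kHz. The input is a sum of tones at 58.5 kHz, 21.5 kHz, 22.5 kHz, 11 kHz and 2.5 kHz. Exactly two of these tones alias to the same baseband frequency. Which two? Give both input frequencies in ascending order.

21.5 kHz, 58.5 kHz

fs/2 = 9.25 kHz.
58.5 kHz mod fs = 3 kHz.
3 kHz ≤ fs/2 = 9.25 kHz, appears at 3 kHz.
21.5 kHz mod fs = 3 kHz.
3 kHz ≤ fs/2 = 9.25 kHz, appears at 3 kHz.
22.5 kHz mod fs = 4 kHz.
4 kHz ≤ fs/2 = 9.25 kHz, appears at 4 kHz.
11 kHz > fs/2 = 9.25 kHz, folds to fs − 11 kHz = 7.5 kHz.
2.5 kHz ≤ fs/2 = 9.25 kHz, passes unchanged.
21.5 kHz and 58.5 kHz both map to 3 kHz.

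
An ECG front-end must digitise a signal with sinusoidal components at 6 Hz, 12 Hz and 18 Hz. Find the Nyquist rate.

36 Hz

Highest-frequency component: 18 Hz.
Nyquist rate = 2 × 18 Hz = 36 Hz.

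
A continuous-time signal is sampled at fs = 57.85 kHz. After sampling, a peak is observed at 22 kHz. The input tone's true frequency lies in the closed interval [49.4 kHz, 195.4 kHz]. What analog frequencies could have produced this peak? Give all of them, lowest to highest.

79.85 kHz, 93.7 kHz, 137.7 kHz, 151.55 kHz

Frequencies that alias to 22 kHz are k·fs ± 22 kHz for integer k ≥ 0.
k=0: 22 kHz.
k=1: 35.85 kHz, 79.85 kHz.
k=2: 93.7 kHz, 137.7 kHz.
k=3: 151.55 kHz, 195.55 kHz.
k=4: 209.4 kHz, 253.4 kHz.
Within [49.4 kHz, 195.4 kHz]: 79.85 kHz, 93.7 kHz, 137.7 kHz, 151.55 kHz.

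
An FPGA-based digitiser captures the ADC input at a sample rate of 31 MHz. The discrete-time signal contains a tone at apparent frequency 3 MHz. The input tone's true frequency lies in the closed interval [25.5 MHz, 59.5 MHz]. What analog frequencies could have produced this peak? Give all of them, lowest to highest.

Frequencies that alias to 3 MHz are k·fs ± 3 MHz for integer k ≥ 0.
k=0: 3 MHz.
k=1: 28 MHz, 34 MHz.
k=2: 59 MHz, 65 MHz.
k=3: 90 MHz, 96 MHz.
Within [25.5 MHz, 59.5 MHz]: 28 MHz, 34 MHz, 59 MHz.

28 MHz, 34 MHz, 59 MHz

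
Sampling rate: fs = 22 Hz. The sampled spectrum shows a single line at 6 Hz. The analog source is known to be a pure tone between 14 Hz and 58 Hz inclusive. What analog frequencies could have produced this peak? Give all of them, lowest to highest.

16 Hz, 28 Hz, 38 Hz, 50 Hz

Frequencies that alias to 6 Hz are k·fs ± 6 Hz for integer k ≥ 0.
k=0: 6 Hz.
k=1: 16 Hz, 28 Hz.
k=2: 38 Hz, 50 Hz.
k=3: 60 Hz, 72 Hz.
Within [14 Hz, 58 Hz]: 16 Hz, 28 Hz, 38 Hz, 50 Hz.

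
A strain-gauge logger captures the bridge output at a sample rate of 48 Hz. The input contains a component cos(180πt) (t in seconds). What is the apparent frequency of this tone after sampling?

6 Hz

ω = 180π rad/s → f = ω/(2π) = 90 Hz.
90 Hz mod fs = 42 Hz.
42 Hz > fs/2 = 24 Hz, folds to fs − 42 Hz = 6 Hz.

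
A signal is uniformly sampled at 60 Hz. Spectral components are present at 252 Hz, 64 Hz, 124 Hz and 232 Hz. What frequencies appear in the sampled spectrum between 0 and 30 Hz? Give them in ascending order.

4 Hz, 8 Hz, 12 Hz

fs/2 = 30 Hz.
252 Hz mod fs = 12 Hz.
12 Hz ≤ fs/2 = 30 Hz, appears at 12 Hz.
64 Hz mod fs = 4 Hz.
4 Hz ≤ fs/2 = 30 Hz, appears at 4 Hz.
124 Hz mod fs = 4 Hz.
4 Hz ≤ fs/2 = 30 Hz, appears at 4 Hz.
232 Hz mod fs = 52 Hz.
52 Hz > fs/2 = 30 Hz, folds to fs − 52 Hz = 8 Hz.
Distinct values: {4 Hz, 8 Hz, 12 Hz}.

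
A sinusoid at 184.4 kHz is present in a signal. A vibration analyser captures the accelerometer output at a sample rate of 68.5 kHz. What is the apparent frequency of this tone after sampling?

21.1 kHz

184.4 kHz mod fs = 47.4 kHz.
47.4 kHz > fs/2 = 34.25 kHz, folds to fs − 47.4 kHz = 21.1 kHz.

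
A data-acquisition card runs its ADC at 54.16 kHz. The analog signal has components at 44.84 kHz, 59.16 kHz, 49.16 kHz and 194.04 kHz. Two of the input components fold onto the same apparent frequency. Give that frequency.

fs/2 = 27.08 kHz.
44.84 kHz > fs/2 = 27.08 kHz, folds to fs − 44.84 kHz = 9.32 kHz.
59.16 kHz mod fs = 5 kHz.
5 kHz ≤ fs/2 = 27.08 kHz, appears at 5 kHz.
49.16 kHz > fs/2 = 27.08 kHz, folds to fs − 49.16 kHz = 5 kHz.
194.04 kHz mod fs = 31.56 kHz.
31.56 kHz > fs/2 = 27.08 kHz, folds to fs − 31.56 kHz = 22.6 kHz.
49.16 kHz and 59.16 kHz both map to 5 kHz.

5 kHz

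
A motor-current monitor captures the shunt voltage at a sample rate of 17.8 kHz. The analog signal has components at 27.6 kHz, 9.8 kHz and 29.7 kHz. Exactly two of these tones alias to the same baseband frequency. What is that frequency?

8 kHz

fs/2 = 8.9 kHz.
27.6 kHz mod fs = 9.8 kHz.
9.8 kHz > fs/2 = 8.9 kHz, folds to fs − 9.8 kHz = 8 kHz.
9.8 kHz > fs/2 = 8.9 kHz, folds to fs − 9.8 kHz = 8 kHz.
29.7 kHz mod fs = 11.9 kHz.
11.9 kHz > fs/2 = 8.9 kHz, folds to fs − 11.9 kHz = 5.9 kHz.
9.8 kHz and 27.6 kHz both map to 8 kHz.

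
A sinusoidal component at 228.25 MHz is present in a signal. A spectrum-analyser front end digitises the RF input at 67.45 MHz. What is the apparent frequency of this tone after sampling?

25.9 MHz

228.25 MHz mod fs = 25.9 MHz.
25.9 MHz ≤ fs/2 = 33.725 MHz, appears at 25.9 MHz.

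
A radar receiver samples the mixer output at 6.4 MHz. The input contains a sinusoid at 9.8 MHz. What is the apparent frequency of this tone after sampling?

3 MHz

9.8 MHz mod fs = 3.4 MHz.
3.4 MHz > fs/2 = 3.2 MHz, folds to fs − 3.4 MHz = 3 MHz.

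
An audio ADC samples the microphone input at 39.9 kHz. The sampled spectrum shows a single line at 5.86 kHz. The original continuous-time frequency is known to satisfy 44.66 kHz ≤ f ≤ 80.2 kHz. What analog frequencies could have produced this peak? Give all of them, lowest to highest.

Frequencies that alias to 5.86 kHz are k·fs ± 5.86 kHz for integer k ≥ 0.
k=0: 5.86 kHz.
k=1: 34.04 kHz, 45.76 kHz.
k=2: 73.94 kHz, 85.66 kHz.
k=3: 113.84 kHz, 125.56 kHz.
Within [44.66 kHz, 80.2 kHz]: 45.76 kHz, 73.94 kHz.

45.76 kHz, 73.94 kHz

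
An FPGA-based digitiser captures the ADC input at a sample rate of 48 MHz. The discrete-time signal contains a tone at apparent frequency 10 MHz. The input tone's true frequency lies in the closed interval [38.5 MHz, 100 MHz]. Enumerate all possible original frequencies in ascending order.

58 MHz, 86 MHz

Frequencies that alias to 10 MHz are k·fs ± 10 MHz for integer k ≥ 0.
k=0: 10 MHz.
k=1: 38 MHz, 58 MHz.
k=2: 86 MHz, 106 MHz.
k=3: 134 MHz, 154 MHz.
Within [38.5 MHz, 100 MHz]: 58 MHz, 86 MHz.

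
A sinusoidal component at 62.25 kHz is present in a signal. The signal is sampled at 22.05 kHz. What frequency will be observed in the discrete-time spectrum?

62.25 kHz mod fs = 18.15 kHz.
18.15 kHz > fs/2 = 11.025 kHz, folds to fs − 18.15 kHz = 3.9 kHz.

3.9 kHz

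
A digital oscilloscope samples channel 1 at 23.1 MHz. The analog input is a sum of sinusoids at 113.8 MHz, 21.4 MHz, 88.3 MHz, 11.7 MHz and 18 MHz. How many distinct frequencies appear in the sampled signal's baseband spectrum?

4

fs/2 = 11.55 MHz.
113.8 MHz mod fs = 21.4 MHz.
21.4 MHz > fs/2 = 11.55 MHz, folds to fs − 21.4 MHz = 1.7 MHz.
21.4 MHz > fs/2 = 11.55 MHz, folds to fs − 21.4 MHz = 1.7 MHz.
88.3 MHz mod fs = 19 MHz.
19 MHz > fs/2 = 11.55 MHz, folds to fs − 19 MHz = 4.1 MHz.
11.7 MHz > fs/2 = 11.55 MHz, folds to fs − 11.7 MHz = 11.4 MHz.
18 MHz > fs/2 = 11.55 MHz, folds to fs − 18 MHz = 5.1 MHz.
Distinct values: {1.7 MHz, 4.1 MHz, 5.1 MHz, 11.4 MHz} → 4.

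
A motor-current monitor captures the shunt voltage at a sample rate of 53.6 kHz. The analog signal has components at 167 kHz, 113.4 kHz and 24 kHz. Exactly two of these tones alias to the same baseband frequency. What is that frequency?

fs/2 = 26.8 kHz.
167 kHz mod fs = 6.2 kHz.
6.2 kHz ≤ fs/2 = 26.8 kHz, appears at 6.2 kHz.
113.4 kHz mod fs = 6.2 kHz.
6.2 kHz ≤ fs/2 = 26.8 kHz, appears at 6.2 kHz.
24 kHz ≤ fs/2 = 26.8 kHz, passes unchanged.
113.4 kHz and 167 kHz both map to 6.2 kHz.

6.2 kHz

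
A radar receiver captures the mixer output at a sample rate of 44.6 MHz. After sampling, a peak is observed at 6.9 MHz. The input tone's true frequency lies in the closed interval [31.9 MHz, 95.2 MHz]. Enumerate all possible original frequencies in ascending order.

Frequencies that alias to 6.9 MHz are k·fs ± 6.9 MHz for integer k ≥ 0.
k=0: 6.9 MHz.
k=1: 37.7 MHz, 51.5 MHz.
k=2: 82.3 MHz, 96.1 MHz.
k=3: 126.9 MHz, 140.7 MHz.
Within [31.9 MHz, 95.2 MHz]: 37.7 MHz, 51.5 MHz, 82.3 MHz.

37.7 MHz, 51.5 MHz, 82.3 MHz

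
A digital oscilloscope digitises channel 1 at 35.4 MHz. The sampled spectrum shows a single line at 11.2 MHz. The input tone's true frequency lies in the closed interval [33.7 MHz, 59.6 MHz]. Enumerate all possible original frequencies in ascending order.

Frequencies that alias to 11.2 MHz are k·fs ± 11.2 MHz for integer k ≥ 0.
k=0: 11.2 MHz.
k=1: 24.2 MHz, 46.6 MHz.
k=2: 59.6 MHz, 82 MHz.
k=3: 95 MHz, 117.4 MHz.
Within [33.7 MHz, 59.6 MHz]: 46.6 MHz, 59.6 MHz.

46.6 MHz, 59.6 MHz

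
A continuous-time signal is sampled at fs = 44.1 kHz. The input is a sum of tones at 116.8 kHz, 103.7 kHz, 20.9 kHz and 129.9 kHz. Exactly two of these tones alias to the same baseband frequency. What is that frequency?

15.5 kHz

fs/2 = 22.05 kHz.
116.8 kHz mod fs = 28.6 kHz.
28.6 kHz > fs/2 = 22.05 kHz, folds to fs − 28.6 kHz = 15.5 kHz.
103.7 kHz mod fs = 15.5 kHz.
15.5 kHz ≤ fs/2 = 22.05 kHz, appears at 15.5 kHz.
20.9 kHz ≤ fs/2 = 22.05 kHz, passes unchanged.
129.9 kHz mod fs = 41.7 kHz.
41.7 kHz > fs/2 = 22.05 kHz, folds to fs − 41.7 kHz = 2.4 kHz.
103.7 kHz and 116.8 kHz both map to 15.5 kHz.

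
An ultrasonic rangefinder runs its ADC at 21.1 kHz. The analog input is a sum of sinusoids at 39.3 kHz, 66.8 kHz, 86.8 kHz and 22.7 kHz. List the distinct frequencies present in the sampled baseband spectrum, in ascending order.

fs/2 = 10.55 kHz.
39.3 kHz mod fs = 18.2 kHz.
18.2 kHz > fs/2 = 10.55 kHz, folds to fs − 18.2 kHz = 2.9 kHz.
66.8 kHz mod fs = 3.5 kHz.
3.5 kHz ≤ fs/2 = 10.55 kHz, appears at 3.5 kHz.
86.8 kHz mod fs = 2.4 kHz.
2.4 kHz ≤ fs/2 = 10.55 kHz, appears at 2.4 kHz.
22.7 kHz mod fs = 1.6 kHz.
1.6 kHz ≤ fs/2 = 10.55 kHz, appears at 1.6 kHz.
Distinct values: {1.6 kHz, 2.4 kHz, 2.9 kHz, 3.5 kHz}.

1.6 kHz, 2.4 kHz, 2.9 kHz, 3.5 kHz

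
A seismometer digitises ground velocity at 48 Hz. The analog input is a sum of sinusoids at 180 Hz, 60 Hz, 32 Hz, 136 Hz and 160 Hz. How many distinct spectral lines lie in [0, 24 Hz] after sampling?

3

fs/2 = 24 Hz.
180 Hz mod fs = 36 Hz.
36 Hz > fs/2 = 24 Hz, folds to fs − 36 Hz = 12 Hz.
60 Hz mod fs = 12 Hz.
12 Hz ≤ fs/2 = 24 Hz, appears at 12 Hz.
32 Hz > fs/2 = 24 Hz, folds to fs − 32 Hz = 16 Hz.
136 Hz mod fs = 40 Hz.
40 Hz > fs/2 = 24 Hz, folds to fs − 40 Hz = 8 Hz.
160 Hz mod fs = 16 Hz.
16 Hz ≤ fs/2 = 24 Hz, appears at 16 Hz.
Distinct values: {8 Hz, 12 Hz, 16 Hz} → 3.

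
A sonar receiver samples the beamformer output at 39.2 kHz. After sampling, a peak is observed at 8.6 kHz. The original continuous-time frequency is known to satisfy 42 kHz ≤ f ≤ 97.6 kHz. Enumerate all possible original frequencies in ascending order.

Frequencies that alias to 8.6 kHz are k·fs ± 8.6 kHz for integer k ≥ 0.
k=0: 8.6 kHz.
k=1: 30.6 kHz, 47.8 kHz.
k=2: 69.8 kHz, 87 kHz.
k=3: 109 kHz, 126.2 kHz.
Within [42 kHz, 97.6 kHz]: 47.8 kHz, 69.8 kHz, 87 kHz.

47.8 kHz, 69.8 kHz, 87 kHz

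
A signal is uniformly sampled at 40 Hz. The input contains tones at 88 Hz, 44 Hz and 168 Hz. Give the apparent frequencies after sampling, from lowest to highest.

4 Hz, 8 Hz

fs/2 = 20 Hz.
88 Hz mod fs = 8 Hz.
8 Hz ≤ fs/2 = 20 Hz, appears at 8 Hz.
44 Hz mod fs = 4 Hz.
4 Hz ≤ fs/2 = 20 Hz, appears at 4 Hz.
168 Hz mod fs = 8 Hz.
8 Hz ≤ fs/2 = 20 Hz, appears at 8 Hz.
Distinct values: {4 Hz, 8 Hz}.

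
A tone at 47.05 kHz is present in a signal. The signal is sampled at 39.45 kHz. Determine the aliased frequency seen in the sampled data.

7.6 kHz

47.05 kHz mod fs = 7.6 kHz.
7.6 kHz ≤ fs/2 = 19.725 kHz, appears at 7.6 kHz.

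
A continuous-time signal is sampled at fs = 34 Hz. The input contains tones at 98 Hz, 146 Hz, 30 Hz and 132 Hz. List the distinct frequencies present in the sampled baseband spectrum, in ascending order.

4 Hz, 10 Hz

fs/2 = 17 Hz.
98 Hz mod fs = 30 Hz.
30 Hz > fs/2 = 17 Hz, folds to fs − 30 Hz = 4 Hz.
146 Hz mod fs = 10 Hz.
10 Hz ≤ fs/2 = 17 Hz, appears at 10 Hz.
30 Hz > fs/2 = 17 Hz, folds to fs − 30 Hz = 4 Hz.
132 Hz mod fs = 30 Hz.
30 Hz > fs/2 = 17 Hz, folds to fs − 30 Hz = 4 Hz.
Distinct values: {4 Hz, 10 Hz}.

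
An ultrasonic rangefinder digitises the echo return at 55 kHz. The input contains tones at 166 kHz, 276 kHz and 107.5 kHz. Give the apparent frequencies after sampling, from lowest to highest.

1 kHz, 2.5 kHz

fs/2 = 27.5 kHz.
166 kHz mod fs = 1 kHz.
1 kHz ≤ fs/2 = 27.5 kHz, appears at 1 kHz.
276 kHz mod fs = 1 kHz.
1 kHz ≤ fs/2 = 27.5 kHz, appears at 1 kHz.
107.5 kHz mod fs = 52.5 kHz.
52.5 kHz > fs/2 = 27.5 kHz, folds to fs − 52.5 kHz = 2.5 kHz.
Distinct values: {1 kHz, 2.5 kHz}.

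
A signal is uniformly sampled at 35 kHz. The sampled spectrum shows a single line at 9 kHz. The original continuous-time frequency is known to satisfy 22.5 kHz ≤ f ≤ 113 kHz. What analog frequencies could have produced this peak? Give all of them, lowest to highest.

26 kHz, 44 kHz, 61 kHz, 79 kHz, 96 kHz

Frequencies that alias to 9 kHz are k·fs ± 9 kHz for integer k ≥ 0.
k=0: 9 kHz.
k=1: 26 kHz, 44 kHz.
k=2: 61 kHz, 79 kHz.
k=3: 96 kHz, 114 kHz.
k=4: 131 kHz, 149 kHz.
Within [22.5 kHz, 113 kHz]: 26 kHz, 44 kHz, 61 kHz, 79 kHz, 96 kHz.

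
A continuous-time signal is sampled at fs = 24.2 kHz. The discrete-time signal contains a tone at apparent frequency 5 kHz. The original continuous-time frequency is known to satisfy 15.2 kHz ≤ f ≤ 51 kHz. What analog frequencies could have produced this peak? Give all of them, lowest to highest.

Frequencies that alias to 5 kHz are k·fs ± 5 kHz for integer k ≥ 0.
k=0: 5 kHz.
k=1: 19.2 kHz, 29.2 kHz.
k=2: 43.4 kHz, 53.4 kHz.
k=3: 67.6 kHz, 77.6 kHz.
Within [15.2 kHz, 51 kHz]: 19.2 kHz, 29.2 kHz, 43.4 kHz.

19.2 kHz, 29.2 kHz, 43.4 kHz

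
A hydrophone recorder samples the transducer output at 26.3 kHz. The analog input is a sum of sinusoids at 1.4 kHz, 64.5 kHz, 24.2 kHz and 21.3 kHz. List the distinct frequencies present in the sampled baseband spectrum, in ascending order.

fs/2 = 13.15 kHz.
1.4 kHz ≤ fs/2 = 13.15 kHz, passes unchanged.
64.5 kHz mod fs = 11.9 kHz.
11.9 kHz ≤ fs/2 = 13.15 kHz, appears at 11.9 kHz.
24.2 kHz > fs/2 = 13.15 kHz, folds to fs − 24.2 kHz = 2.1 kHz.
21.3 kHz > fs/2 = 13.15 kHz, folds to fs − 21.3 kHz = 5 kHz.
Distinct values: {1.4 kHz, 2.1 kHz, 5 kHz, 11.9 kHz}.

1.4 kHz, 2.1 kHz, 5 kHz, 11.9 kHz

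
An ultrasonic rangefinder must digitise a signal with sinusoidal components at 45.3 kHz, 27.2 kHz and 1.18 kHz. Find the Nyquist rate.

90.6 kHz

Highest-frequency component: 45.3 kHz.
Nyquist rate = 2 × 45.3 kHz = 90.6 kHz.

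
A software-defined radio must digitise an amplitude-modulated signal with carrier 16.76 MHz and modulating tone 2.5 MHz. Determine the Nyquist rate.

AM sidebands sit at fc ± fm = 14.26 MHz and 19.26 MHz.
Highest-frequency component: 19.26 MHz.
Nyquist rate = 2 × 19.26 MHz = 38.52 MHz.

38.52 MHz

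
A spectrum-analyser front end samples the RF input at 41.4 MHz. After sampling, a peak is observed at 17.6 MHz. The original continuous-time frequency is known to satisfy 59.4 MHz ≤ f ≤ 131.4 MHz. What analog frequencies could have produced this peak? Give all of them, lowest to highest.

65.2 MHz, 100.4 MHz, 106.6 MHz

Frequencies that alias to 17.6 MHz are k·fs ± 17.6 MHz for integer k ≥ 0.
k=0: 17.6 MHz.
k=1: 23.8 MHz, 59 MHz.
k=2: 65.2 MHz, 100.4 MHz.
k=3: 106.6 MHz, 141.8 MHz.
k=4: 148 MHz, 183.2 MHz.
Within [59.4 MHz, 131.4 MHz]: 65.2 MHz, 100.4 MHz, 106.6 MHz.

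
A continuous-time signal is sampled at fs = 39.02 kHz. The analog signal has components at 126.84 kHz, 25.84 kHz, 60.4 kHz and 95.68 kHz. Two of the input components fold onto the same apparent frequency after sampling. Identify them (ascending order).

fs/2 = 19.51 kHz.
126.84 kHz mod fs = 9.78 kHz.
9.78 kHz ≤ fs/2 = 19.51 kHz, appears at 9.78 kHz.
25.84 kHz > fs/2 = 19.51 kHz, folds to fs − 25.84 kHz = 13.18 kHz.
60.4 kHz mod fs = 21.38 kHz.
21.38 kHz > fs/2 = 19.51 kHz, folds to fs − 21.38 kHz = 17.64 kHz.
95.68 kHz mod fs = 17.64 kHz.
17.64 kHz ≤ fs/2 = 19.51 kHz, appears at 17.64 kHz.
60.4 kHz and 95.68 kHz both map to 17.64 kHz.

60.4 kHz, 95.68 kHz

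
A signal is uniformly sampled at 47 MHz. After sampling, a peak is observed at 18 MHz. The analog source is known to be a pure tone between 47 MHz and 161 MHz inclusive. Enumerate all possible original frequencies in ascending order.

65 MHz, 76 MHz, 112 MHz, 123 MHz, 159 MHz

Frequencies that alias to 18 MHz are k·fs ± 18 MHz for integer k ≥ 0.
k=0: 18 MHz.
k=1: 29 MHz, 65 MHz.
k=2: 76 MHz, 112 MHz.
k=3: 123 MHz, 159 MHz.
k=4: 170 MHz, 206 MHz.
Within [47 MHz, 161 MHz]: 65 MHz, 76 MHz, 112 MHz, 123 MHz, 159 MHz.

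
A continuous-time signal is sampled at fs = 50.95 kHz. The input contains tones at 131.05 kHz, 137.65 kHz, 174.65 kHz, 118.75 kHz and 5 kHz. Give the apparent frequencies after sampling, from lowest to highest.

fs/2 = 25.475 kHz.
131.05 kHz mod fs = 29.15 kHz.
29.15 kHz > fs/2 = 25.475 kHz, folds to fs − 29.15 kHz = 21.8 kHz.
137.65 kHz mod fs = 35.75 kHz.
35.75 kHz > fs/2 = 25.475 kHz, folds to fs − 35.75 kHz = 15.2 kHz.
174.65 kHz mod fs = 21.8 kHz.
21.8 kHz ≤ fs/2 = 25.475 kHz, appears at 21.8 kHz.
118.75 kHz mod fs = 16.85 kHz.
16.85 kHz ≤ fs/2 = 25.475 kHz, appears at 16.85 kHz.
5 kHz ≤ fs/2 = 25.475 kHz, passes unchanged.
Distinct values: {5 kHz, 15.2 kHz, 16.85 kHz, 21.8 kHz}.

5 kHz, 15.2 kHz, 16.85 kHz, 21.8 kHz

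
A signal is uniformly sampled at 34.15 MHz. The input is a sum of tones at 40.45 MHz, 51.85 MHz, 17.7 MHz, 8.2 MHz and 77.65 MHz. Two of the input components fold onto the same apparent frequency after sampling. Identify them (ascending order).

fs/2 = 17.075 MHz.
40.45 MHz mod fs = 6.3 MHz.
6.3 MHz ≤ fs/2 = 17.075 MHz, appears at 6.3 MHz.
51.85 MHz mod fs = 17.7 MHz.
17.7 MHz > fs/2 = 17.075 MHz, folds to fs − 17.7 MHz = 16.45 MHz.
17.7 MHz > fs/2 = 17.075 MHz, folds to fs − 17.7 MHz = 16.45 MHz.
8.2 MHz ≤ fs/2 = 17.075 MHz, passes unchanged.
77.65 MHz mod fs = 9.35 MHz.
9.35 MHz ≤ fs/2 = 17.075 MHz, appears at 9.35 MHz.
17.7 MHz and 51.85 MHz both map to 16.45 MHz.

17.7 MHz, 51.85 MHz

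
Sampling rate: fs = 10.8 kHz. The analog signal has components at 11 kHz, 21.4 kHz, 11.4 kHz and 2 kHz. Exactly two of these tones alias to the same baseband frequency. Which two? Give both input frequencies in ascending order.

11 kHz, 21.4 kHz

fs/2 = 5.4 kHz.
11 kHz mod fs = 0.2 kHz.
0.2 kHz ≤ fs/2 = 5.4 kHz, appears at 0.2 kHz.
21.4 kHz mod fs = 10.6 kHz.
10.6 kHz > fs/2 = 5.4 kHz, folds to fs − 10.6 kHz = 0.2 kHz.
11.4 kHz mod fs = 0.6 kHz.
0.6 kHz ≤ fs/2 = 5.4 kHz, appears at 0.6 kHz.
2 kHz ≤ fs/2 = 5.4 kHz, passes unchanged.
11 kHz and 21.4 kHz both map to 0.2 kHz.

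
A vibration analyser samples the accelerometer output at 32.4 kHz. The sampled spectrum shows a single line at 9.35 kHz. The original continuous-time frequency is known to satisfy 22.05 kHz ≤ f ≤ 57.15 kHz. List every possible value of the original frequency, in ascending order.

23.05 kHz, 41.75 kHz, 55.45 kHz

Frequencies that alias to 9.35 kHz are k·fs ± 9.35 kHz for integer k ≥ 0.
k=0: 9.35 kHz.
k=1: 23.05 kHz, 41.75 kHz.
k=2: 55.45 kHz, 74.15 kHz.
k=3: 87.85 kHz, 106.55 kHz.
Within [22.05 kHz, 57.15 kHz]: 23.05 kHz, 41.75 kHz, 55.45 kHz.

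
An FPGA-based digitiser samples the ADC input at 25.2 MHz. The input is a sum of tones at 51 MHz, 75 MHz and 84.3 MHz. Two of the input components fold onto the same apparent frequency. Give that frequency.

fs/2 = 12.6 MHz.
51 MHz mod fs = 0.6 MHz.
0.6 MHz ≤ fs/2 = 12.6 MHz, appears at 0.6 MHz.
75 MHz mod fs = 24.6 MHz.
24.6 MHz > fs/2 = 12.6 MHz, folds to fs − 24.6 MHz = 0.6 MHz.
84.3 MHz mod fs = 8.7 MHz.
8.7 MHz ≤ fs/2 = 12.6 MHz, appears at 8.7 MHz.
51 MHz and 75 MHz both map to 0.6 MHz.

0.6 MHz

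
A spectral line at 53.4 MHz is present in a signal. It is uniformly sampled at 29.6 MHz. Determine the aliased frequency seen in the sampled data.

53.4 MHz mod fs = 23.8 MHz.
23.8 MHz > fs/2 = 14.8 MHz, folds to fs − 23.8 MHz = 5.8 MHz.

5.8 MHz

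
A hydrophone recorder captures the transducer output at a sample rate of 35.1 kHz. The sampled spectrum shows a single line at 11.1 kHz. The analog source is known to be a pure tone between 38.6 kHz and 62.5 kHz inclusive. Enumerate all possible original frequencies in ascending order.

46.2 kHz, 59.1 kHz

Frequencies that alias to 11.1 kHz are k·fs ± 11.1 kHz for integer k ≥ 0.
k=0: 11.1 kHz.
k=1: 24 kHz, 46.2 kHz.
k=2: 59.1 kHz, 81.3 kHz.
k=3: 94.2 kHz, 116.4 kHz.
Within [38.6 kHz, 62.5 kHz]: 46.2 kHz, 59.1 kHz.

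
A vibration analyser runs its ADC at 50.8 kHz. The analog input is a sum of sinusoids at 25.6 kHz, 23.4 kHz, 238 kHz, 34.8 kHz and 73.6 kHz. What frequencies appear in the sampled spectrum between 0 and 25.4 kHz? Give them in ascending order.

16 kHz, 22.8 kHz, 23.4 kHz, 25.2 kHz

fs/2 = 25.4 kHz.
25.6 kHz > fs/2 = 25.4 kHz, folds to fs − 25.6 kHz = 25.2 kHz.
23.4 kHz ≤ fs/2 = 25.4 kHz, passes unchanged.
238 kHz mod fs = 34.8 kHz.
34.8 kHz > fs/2 = 25.4 kHz, folds to fs − 34.8 kHz = 16 kHz.
34.8 kHz > fs/2 = 25.4 kHz, folds to fs − 34.8 kHz = 16 kHz.
73.6 kHz mod fs = 22.8 kHz.
22.8 kHz ≤ fs/2 = 25.4 kHz, appears at 22.8 kHz.
Distinct values: {16 kHz, 22.8 kHz, 23.4 kHz, 25.2 kHz}.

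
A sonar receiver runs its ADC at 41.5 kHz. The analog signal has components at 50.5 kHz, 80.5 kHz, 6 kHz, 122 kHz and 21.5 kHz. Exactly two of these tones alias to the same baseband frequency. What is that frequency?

fs/2 = 20.75 kHz.
50.5 kHz mod fs = 9 kHz.
9 kHz ≤ fs/2 = 20.75 kHz, appears at 9 kHz.
80.5 kHz mod fs = 39 kHz.
39 kHz > fs/2 = 20.75 kHz, folds to fs − 39 kHz = 2.5 kHz.
6 kHz ≤ fs/2 = 20.75 kHz, passes unchanged.
122 kHz mod fs = 39 kHz.
39 kHz > fs/2 = 20.75 kHz, folds to fs − 39 kHz = 2.5 kHz.
21.5 kHz > fs/2 = 20.75 kHz, folds to fs − 21.5 kHz = 20 kHz.
80.5 kHz and 122 kHz both map to 2.5 kHz.

2.5 kHz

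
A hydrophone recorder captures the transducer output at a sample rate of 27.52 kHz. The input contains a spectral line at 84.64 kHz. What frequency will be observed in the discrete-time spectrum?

2.08 kHz

84.64 kHz mod fs = 2.08 kHz.
2.08 kHz ≤ fs/2 = 13.76 kHz, appears at 2.08 kHz.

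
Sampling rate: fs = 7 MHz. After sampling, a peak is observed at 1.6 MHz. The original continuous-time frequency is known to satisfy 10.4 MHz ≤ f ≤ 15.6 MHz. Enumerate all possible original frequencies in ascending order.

Frequencies that alias to 1.6 MHz are k·fs ± 1.6 MHz for integer k ≥ 0.
k=0: 1.6 MHz.
k=1: 5.4 MHz, 8.6 MHz.
k=2: 12.4 MHz, 15.6 MHz.
k=3: 19.4 MHz, 22.6 MHz.
Within [10.4 MHz, 15.6 MHz]: 12.4 MHz, 15.6 MHz.

12.4 MHz, 15.6 MHz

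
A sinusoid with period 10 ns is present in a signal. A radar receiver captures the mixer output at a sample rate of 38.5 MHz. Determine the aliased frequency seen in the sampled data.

T = 10 ns → f = 1/T = 100 MHz.
100 MHz mod fs = 23 MHz.
23 MHz > fs/2 = 19.25 MHz, folds to fs − 23 MHz = 15.5 MHz.

15.5 MHz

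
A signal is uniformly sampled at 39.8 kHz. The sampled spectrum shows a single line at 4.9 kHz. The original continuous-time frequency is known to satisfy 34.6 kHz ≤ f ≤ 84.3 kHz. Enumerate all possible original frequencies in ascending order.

Frequencies that alias to 4.9 kHz are k·fs ± 4.9 kHz for integer k ≥ 0.
k=0: 4.9 kHz.
k=1: 34.9 kHz, 44.7 kHz.
k=2: 74.7 kHz, 84.5 kHz.
k=3: 114.5 kHz, 124.3 kHz.
Within [34.6 kHz, 84.3 kHz]: 34.9 kHz, 44.7 kHz, 74.7 kHz.

34.9 kHz, 44.7 kHz, 74.7 kHz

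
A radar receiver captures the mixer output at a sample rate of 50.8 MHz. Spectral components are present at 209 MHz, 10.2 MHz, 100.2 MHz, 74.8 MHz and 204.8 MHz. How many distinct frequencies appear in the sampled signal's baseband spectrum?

fs/2 = 25.4 MHz.
209 MHz mod fs = 5.8 MHz.
5.8 MHz ≤ fs/2 = 25.4 MHz, appears at 5.8 MHz.
10.2 MHz ≤ fs/2 = 25.4 MHz, passes unchanged.
100.2 MHz mod fs = 49.4 MHz.
49.4 MHz > fs/2 = 25.4 MHz, folds to fs − 49.4 MHz = 1.4 MHz.
74.8 MHz mod fs = 24 MHz.
24 MHz ≤ fs/2 = 25.4 MHz, appears at 24 MHz.
204.8 MHz mod fs = 1.6 MHz.
1.6 MHz ≤ fs/2 = 25.4 MHz, appears at 1.6 MHz.
Distinct values: {1.4 MHz, 1.6 MHz, 5.8 MHz, 10.2 MHz, 24 MHz} → 5.

5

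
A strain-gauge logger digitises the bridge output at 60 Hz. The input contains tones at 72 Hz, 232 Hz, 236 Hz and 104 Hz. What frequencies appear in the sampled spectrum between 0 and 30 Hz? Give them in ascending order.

4 Hz, 8 Hz, 12 Hz, 16 Hz

fs/2 = 30 Hz.
72 Hz mod fs = 12 Hz.
12 Hz ≤ fs/2 = 30 Hz, appears at 12 Hz.
232 Hz mod fs = 52 Hz.
52 Hz > fs/2 = 30 Hz, folds to fs − 52 Hz = 8 Hz.
236 Hz mod fs = 56 Hz.
56 Hz > fs/2 = 30 Hz, folds to fs − 56 Hz = 4 Hz.
104 Hz mod fs = 44 Hz.
44 Hz > fs/2 = 30 Hz, folds to fs − 44 Hz = 16 Hz.
Distinct values: {4 Hz, 8 Hz, 12 Hz, 16 Hz}.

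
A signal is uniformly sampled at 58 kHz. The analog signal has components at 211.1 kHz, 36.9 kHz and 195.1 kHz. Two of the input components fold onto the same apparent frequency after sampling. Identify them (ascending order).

36.9 kHz, 195.1 kHz

fs/2 = 29 kHz.
211.1 kHz mod fs = 37.1 kHz.
37.1 kHz > fs/2 = 29 kHz, folds to fs − 37.1 kHz = 20.9 kHz.
36.9 kHz > fs/2 = 29 kHz, folds to fs − 36.9 kHz = 21.1 kHz.
195.1 kHz mod fs = 21.1 kHz.
21.1 kHz ≤ fs/2 = 29 kHz, appears at 21.1 kHz.
36.9 kHz and 195.1 kHz both map to 21.1 kHz.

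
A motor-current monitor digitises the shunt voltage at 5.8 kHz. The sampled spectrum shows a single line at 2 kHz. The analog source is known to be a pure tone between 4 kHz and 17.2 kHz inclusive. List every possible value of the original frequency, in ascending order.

Frequencies that alias to 2 kHz are k·fs ± 2 kHz for integer k ≥ 0.
k=0: 2 kHz.
k=1: 3.8 kHz, 7.8 kHz.
k=2: 9.6 kHz, 13.6 kHz.
k=3: 15.4 kHz, 19.4 kHz.
k=4: 21.2 kHz, 25.2 kHz.
Within [4 kHz, 17.2 kHz]: 7.8 kHz, 9.6 kHz, 13.6 kHz, 15.4 kHz.

7.8 kHz, 9.6 kHz, 13.6 kHz, 15.4 kHz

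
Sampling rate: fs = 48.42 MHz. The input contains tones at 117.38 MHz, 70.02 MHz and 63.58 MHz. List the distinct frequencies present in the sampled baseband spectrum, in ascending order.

fs/2 = 24.21 MHz.
117.38 MHz mod fs = 20.54 MHz.
20.54 MHz ≤ fs/2 = 24.21 MHz, appears at 20.54 MHz.
70.02 MHz mod fs = 21.6 MHz.
21.6 MHz ≤ fs/2 = 24.21 MHz, appears at 21.6 MHz.
63.58 MHz mod fs = 15.16 MHz.
15.16 MHz ≤ fs/2 = 24.21 MHz, appears at 15.16 MHz.
Distinct values: {15.16 MHz, 20.54 MHz, 21.6 MHz}.

15.16 MHz, 20.54 MHz, 21.6 MHz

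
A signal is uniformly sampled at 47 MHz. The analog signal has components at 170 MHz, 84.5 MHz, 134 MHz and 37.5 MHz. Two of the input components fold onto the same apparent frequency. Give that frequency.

9.5 MHz

fs/2 = 23.5 MHz.
170 MHz mod fs = 29 MHz.
29 MHz > fs/2 = 23.5 MHz, folds to fs − 29 MHz = 18 MHz.
84.5 MHz mod fs = 37.5 MHz.
37.5 MHz > fs/2 = 23.5 MHz, folds to fs − 37.5 MHz = 9.5 MHz.
134 MHz mod fs = 40 MHz.
40 MHz > fs/2 = 23.5 MHz, folds to fs − 40 MHz = 7 MHz.
37.5 MHz > fs/2 = 23.5 MHz, folds to fs − 37.5 MHz = 9.5 MHz.
37.5 MHz and 84.5 MHz both map to 9.5 MHz.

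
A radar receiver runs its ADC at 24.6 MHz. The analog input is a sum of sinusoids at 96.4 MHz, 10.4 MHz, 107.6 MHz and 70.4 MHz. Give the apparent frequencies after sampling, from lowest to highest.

2 MHz, 3.4 MHz, 9.2 MHz, 10.4 MHz

fs/2 = 12.3 MHz.
96.4 MHz mod fs = 22.6 MHz.
22.6 MHz > fs/2 = 12.3 MHz, folds to fs − 22.6 MHz = 2 MHz.
10.4 MHz ≤ fs/2 = 12.3 MHz, passes unchanged.
107.6 MHz mod fs = 9.2 MHz.
9.2 MHz ≤ fs/2 = 12.3 MHz, appears at 9.2 MHz.
70.4 MHz mod fs = 21.2 MHz.
21.2 MHz > fs/2 = 12.3 MHz, folds to fs − 21.2 MHz = 3.4 MHz.
Distinct values: {2 MHz, 3.4 MHz, 9.2 MHz, 10.4 MHz}.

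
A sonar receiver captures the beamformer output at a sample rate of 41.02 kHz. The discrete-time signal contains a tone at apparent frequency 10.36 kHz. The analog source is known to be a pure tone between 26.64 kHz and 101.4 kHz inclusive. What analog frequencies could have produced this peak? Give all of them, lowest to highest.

Frequencies that alias to 10.36 kHz are k·fs ± 10.36 kHz for integer k ≥ 0.
k=0: 10.36 kHz.
k=1: 30.66 kHz, 51.38 kHz.
k=2: 71.68 kHz, 92.4 kHz.
k=3: 112.7 kHz, 133.42 kHz.
Within [26.64 kHz, 101.4 kHz]: 30.66 kHz, 51.38 kHz, 71.68 kHz, 92.4 kHz.

30.66 kHz, 51.38 kHz, 71.68 kHz, 92.4 kHz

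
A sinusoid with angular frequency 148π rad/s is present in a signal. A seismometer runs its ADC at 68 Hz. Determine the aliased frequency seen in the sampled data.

6 Hz

ω = 148π rad/s → f = ω/(2π) = 74 Hz.
74 Hz mod fs = 6 Hz.
6 Hz ≤ fs/2 = 34 Hz, appears at 6 Hz.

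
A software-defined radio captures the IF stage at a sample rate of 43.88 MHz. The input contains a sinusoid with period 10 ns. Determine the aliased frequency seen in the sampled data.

12.24 MHz

T = 10 ns → f = 1/T = 100 MHz.
100 MHz mod fs = 12.24 MHz.
12.24 MHz ≤ fs/2 = 21.94 MHz, appears at 12.24 MHz.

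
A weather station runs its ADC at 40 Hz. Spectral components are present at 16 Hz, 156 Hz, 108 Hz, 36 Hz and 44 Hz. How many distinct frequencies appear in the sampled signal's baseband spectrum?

3

fs/2 = 20 Hz.
16 Hz ≤ fs/2 = 20 Hz, passes unchanged.
156 Hz mod fs = 36 Hz.
36 Hz > fs/2 = 20 Hz, folds to fs − 36 Hz = 4 Hz.
108 Hz mod fs = 28 Hz.
28 Hz > fs/2 = 20 Hz, folds to fs − 28 Hz = 12 Hz.
36 Hz > fs/2 = 20 Hz, folds to fs − 36 Hz = 4 Hz.
44 Hz mod fs = 4 Hz.
4 Hz ≤ fs/2 = 20 Hz, appears at 4 Hz.
Distinct values: {4 Hz, 12 Hz, 16 Hz} → 3.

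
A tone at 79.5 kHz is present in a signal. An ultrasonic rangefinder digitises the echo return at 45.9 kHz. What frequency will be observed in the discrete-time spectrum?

79.5 kHz mod fs = 33.6 kHz.
33.6 kHz > fs/2 = 22.95 kHz, folds to fs − 33.6 kHz = 12.3 kHz.

12.3 kHz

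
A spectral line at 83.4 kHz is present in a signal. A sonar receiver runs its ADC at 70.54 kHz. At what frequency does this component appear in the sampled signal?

12.86 kHz

83.4 kHz mod fs = 12.86 kHz.
12.86 kHz ≤ fs/2 = 35.27 kHz, appears at 12.86 kHz.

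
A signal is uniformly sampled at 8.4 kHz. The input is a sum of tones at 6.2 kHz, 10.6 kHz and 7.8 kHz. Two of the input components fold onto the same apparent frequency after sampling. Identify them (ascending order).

6.2 kHz, 10.6 kHz

fs/2 = 4.2 kHz.
6.2 kHz > fs/2 = 4.2 kHz, folds to fs − 6.2 kHz = 2.2 kHz.
10.6 kHz mod fs = 2.2 kHz.
2.2 kHz ≤ fs/2 = 4.2 kHz, appears at 2.2 kHz.
7.8 kHz > fs/2 = 4.2 kHz, folds to fs − 7.8 kHz = 0.6 kHz.
6.2 kHz and 10.6 kHz both map to 2.2 kHz.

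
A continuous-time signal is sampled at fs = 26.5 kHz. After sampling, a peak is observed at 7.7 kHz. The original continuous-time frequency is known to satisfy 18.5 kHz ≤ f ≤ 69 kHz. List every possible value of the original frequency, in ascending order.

Frequencies that alias to 7.7 kHz are k·fs ± 7.7 kHz for integer k ≥ 0.
k=0: 7.7 kHz.
k=1: 18.8 kHz, 34.2 kHz.
k=2: 45.3 kHz, 60.7 kHz.
k=3: 71.8 kHz, 87.2 kHz.
Within [18.5 kHz, 69 kHz]: 18.8 kHz, 34.2 kHz, 45.3 kHz, 60.7 kHz.

18.8 kHz, 34.2 kHz, 45.3 kHz, 60.7 kHz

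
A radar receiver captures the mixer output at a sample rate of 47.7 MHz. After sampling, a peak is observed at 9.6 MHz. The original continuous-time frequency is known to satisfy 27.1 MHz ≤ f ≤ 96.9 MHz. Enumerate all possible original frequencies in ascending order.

38.1 MHz, 57.3 MHz, 85.8 MHz

Frequencies that alias to 9.6 MHz are k·fs ± 9.6 MHz for integer k ≥ 0.
k=0: 9.6 MHz.
k=1: 38.1 MHz, 57.3 MHz.
k=2: 85.8 MHz, 105 MHz.
k=3: 133.5 MHz, 152.7 MHz.
Within [27.1 MHz, 96.9 MHz]: 38.1 MHz, 57.3 MHz, 85.8 MHz.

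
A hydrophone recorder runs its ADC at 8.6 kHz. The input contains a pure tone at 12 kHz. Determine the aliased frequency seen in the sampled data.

12 kHz mod fs = 3.4 kHz.
3.4 kHz ≤ fs/2 = 4.3 kHz, appears at 3.4 kHz.

3.4 kHz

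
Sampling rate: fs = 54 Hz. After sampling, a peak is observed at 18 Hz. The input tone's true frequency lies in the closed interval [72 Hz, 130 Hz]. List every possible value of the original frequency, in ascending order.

72 Hz, 90 Hz, 126 Hz

Frequencies that alias to 18 Hz are k·fs ± 18 Hz for integer k ≥ 0.
k=0: 18 Hz.
k=1: 36 Hz, 72 Hz.
k=2: 90 Hz, 126 Hz.
k=3: 144 Hz, 180 Hz.
Within [72 Hz, 130 Hz]: 72 Hz, 90 Hz, 126 Hz.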